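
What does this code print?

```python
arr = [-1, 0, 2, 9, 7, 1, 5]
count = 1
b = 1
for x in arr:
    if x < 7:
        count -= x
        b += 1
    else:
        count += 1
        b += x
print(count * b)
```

x=-1: <7, count = 1-(-1) = 2; b=2
x=0: <7, count = 2-0 = 2; b=3
x=2: <7, count = 2-2 = 0; b=4
x=9: not <7, count = 0+1 = 1; b=13
x=7: not <7, count = 1+1 = 2; b=20
x=1: <7, count = 2-1 = 1; b=21
x=5: <7, count = 1-5 = -4; b=22
count*b = (-4)*22 = -88

-88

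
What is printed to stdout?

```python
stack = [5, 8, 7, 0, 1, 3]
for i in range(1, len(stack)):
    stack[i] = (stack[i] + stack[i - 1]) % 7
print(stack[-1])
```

i=1: stack[1] = (8+5)%7 = 6 → [5, 6, 7, 0, 1, 3]
i=2: stack[2] = (7+6)%7 = 6 → [5, 6, 6, 0, 1, 3]
i=3: stack[3] = (0+6)%7 = 6 → [5, 6, 6, 6, 1, 3]
i=4: stack[4] = (1+6)%7 = 0 → [5, 6, 6, 6, 0, 3]
i=5: stack[5] = (3+0)%7 = 3 → [5, 6, 6, 6, 0, 3]

3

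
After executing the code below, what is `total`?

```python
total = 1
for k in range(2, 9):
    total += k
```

36

k=2: total = 1+2 = 3
k=3: total = 3+3 = 6
k=4: total = 6+4 = 10
k=5: total = 10+5 = 15
k=6: total = 15+6 = 21
k=7: total = 21+7 = 28
k=8: total = 28+8 = 36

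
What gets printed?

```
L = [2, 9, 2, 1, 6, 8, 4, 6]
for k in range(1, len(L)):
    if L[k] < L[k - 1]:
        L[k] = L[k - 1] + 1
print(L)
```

k=1: 9>=2, unchanged → [2, 9, 2, 1, 6, 8, 4, 6]
k=2: 2<9, L[2] = 9+1 = 10 → [2, 9, 10, 1, 6, 8, 4, 6]
k=3: 1<10, L[3] = 10+1 = 11 → [2, 9, 10, 11, 6, 8, 4, 6]
k=4: 6<11, L[4] = 11+1 = 12 → [2, 9, 10, 11, 12, 8, 4, 6]
k=5: 8<12, L[5] = 12+1 = 13 → [2, 9, 10, 11, 12, 13, 4, 6]
k=6: 4<13, L[6] = 13+1 = 14 → [2, 9, 10, 11, 12, 13, 14, 6]
k=7: 6<14, L[7] = 14+1 = 15 → [2, 9, 10, 11, 12, 13, 14, 15]

[2, 9, 10, 11, 12, 13, 14, 15]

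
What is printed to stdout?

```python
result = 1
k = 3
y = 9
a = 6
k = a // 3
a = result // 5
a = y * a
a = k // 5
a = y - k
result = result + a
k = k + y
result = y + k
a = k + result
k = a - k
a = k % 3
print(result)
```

k = 6//3 = 2
a = 1//5 = 0
a = 9*0 = 0
a = 2//5 = 0
a = 9-2 = 7
result = 1+7 = 8
k = 2+9 = 11
result = 9+11 = 20
a = 11+20 = 31
k = 31-11 = 20
a = 20%3 = 2

20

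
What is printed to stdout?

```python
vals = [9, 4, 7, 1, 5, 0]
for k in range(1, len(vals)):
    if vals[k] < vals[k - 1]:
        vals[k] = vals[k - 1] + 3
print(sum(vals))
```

k=1: 4<9, vals[1] = 9+3 = 12 → [9, 12, 7, 1, 5, 0]
k=2: 7<12, vals[2] = 12+3 = 15 → [9, 12, 15, 1, 5, 0]
k=3: 1<15, vals[3] = 15+3 = 18 → [9, 12, 15, 18, 5, 0]
k=4: 5<18, vals[4] = 18+3 = 21 → [9, 12, 15, 18, 21, 0]
k=5: 0<21, vals[5] = 21+3 = 24 → [9, 12, 15, 18, 21, 24]
sum = 99

99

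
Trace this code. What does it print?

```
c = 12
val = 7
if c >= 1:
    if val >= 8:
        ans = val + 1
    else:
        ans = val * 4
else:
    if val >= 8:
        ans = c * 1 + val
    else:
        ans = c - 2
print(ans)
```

c=12, val=7
c >= 1 is True; val >= 8 is False
→ ans = val * 4 = 28

28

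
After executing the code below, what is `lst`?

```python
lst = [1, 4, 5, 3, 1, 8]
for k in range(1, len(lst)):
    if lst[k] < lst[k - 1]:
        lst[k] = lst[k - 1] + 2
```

k=1: 4>=1, unchanged → [1, 4, 5, 3, 1, 8]
k=2: 5>=4, unchanged → [1, 4, 5, 3, 1, 8]
k=3: 3<5, lst[3] = 5+2 = 7 → [1, 4, 5, 7, 1, 8]
k=4: 1<7, lst[4] = 7+2 = 9 → [1, 4, 5, 7, 9, 8]
k=5: 8<9, lst[5] = 9+2 = 11 → [1, 4, 5, 7, 9, 11]

[1, 4, 5, 7, 9, 11]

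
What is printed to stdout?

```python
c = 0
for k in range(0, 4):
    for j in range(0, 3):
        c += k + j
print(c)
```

30

k=0,j=0: c = 0+0 = 0
k=0,j=1: c = 0+1 = 1
k=0,j=2: c = 1+2 = 3
k=1,j=0: c = 3+1 = 4
k=1,j=1: c = 4+2 = 6
k=1,j=2: c = 6+3 = 9
k=2,j=0: c = 9+2 = 11
k=2,j=1: c = 11+3 = 14
k=2,j=2: c = 14+4 = 18
k=3,j=0: c = 18+3 = 21
k=3,j=1: c = 21+4 = 25
k=3,j=2: c = 25+5 = 30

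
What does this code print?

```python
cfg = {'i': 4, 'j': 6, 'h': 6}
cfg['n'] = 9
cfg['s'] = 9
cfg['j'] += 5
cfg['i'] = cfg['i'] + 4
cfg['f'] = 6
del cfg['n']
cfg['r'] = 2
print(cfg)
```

{'i': 8, 'j': 11, 'h': 6, 's': 9, 'f': 6, 'r': 2}

cfg['n'] = 9 → {'i': 4, 'j': 6, 'h': 6, 'n': 9}
cfg['s'] = 9 → {'i': 4, 'j': 6, 'h': 6, 'n': 9, 's': 9}
cfg['j'] = 6+5 = 11 → {'i': 4, 'j': 11, 'h': 6, 'n': 9, 's': 9}
cfg['i'] = cfg['i']+4 = 8 → {'i': 8, 'j': 11, 'h': 6, 'n': 9, 's': 9}
cfg['f'] = 6 → {'i': 8, 'j': 11, 'h': 6, 'n': 9, 's': 9, 'f': 6}
del 'n' → {'i': 8, 'j': 11, 'h': 6, 's': 9, 'f': 6}
cfg['r'] = 2 → {'i': 8, 'j': 11, 'h': 6, 's': 9, 'f': 6, 'r': 2}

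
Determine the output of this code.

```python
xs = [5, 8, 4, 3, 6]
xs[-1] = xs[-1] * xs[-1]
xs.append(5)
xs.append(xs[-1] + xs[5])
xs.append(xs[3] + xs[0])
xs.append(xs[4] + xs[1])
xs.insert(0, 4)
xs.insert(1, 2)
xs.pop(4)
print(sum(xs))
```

xs[-1] = xs[-1]*xs[-1] = 6*6 = 36 → [5, 8, 4, 3, 36]
append 5 → [5, 8, 4, 3, 36, 5]
append xs[-1]+xs[5] = 5+5 = 10 → [5, 8, 4, 3, 36, 5, 10]
append xs[3]+xs[0] = 3+5 = 8 → [5, 8, 4, 3, 36, 5, 10, 8]
append xs[4]+xs[1] = 36+8 = 44 → [5, 8, 4, 3, 36, 5, 10, 8, 44]
insert 4 at 0 → [4, 5, 8, 4, 3, 36, 5, 10, 8, 44]
insert 2 at 1 → [4, 2, 5, 8, 4, 3, 36, 5, 10, 8, 44]
pop(4) removes 4 → [4, 2, 5, 8, 3, 36, 5, 10, 8, 44]
sum = 125

125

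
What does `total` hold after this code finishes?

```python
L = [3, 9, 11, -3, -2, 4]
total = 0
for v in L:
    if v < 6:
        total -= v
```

-2

v=3: <6, total = 0-3 = -3
v=9: not <6
v=11: not <6
v=-3: <6, total = (-3)-(-3) = 0
v=-2: <6, total = 0-(-2) = 2
v=4: <6, total = 2-4 = -2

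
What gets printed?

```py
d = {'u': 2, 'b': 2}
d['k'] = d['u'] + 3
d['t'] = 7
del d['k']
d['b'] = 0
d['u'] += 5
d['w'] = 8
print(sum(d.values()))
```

22

d['k'] = d['u']+3 = 5 → {'u': 2, 'b': 2, 'k': 5}
d['t'] = 7 → {'u': 2, 'b': 2, 'k': 5, 't': 7}
del 'k' → {'u': 2, 'b': 2, 't': 7}
d['b'] = 0 → {'u': 2, 'b': 0, 't': 7}
d['u'] = 2+5 = 7 → {'u': 7, 'b': 0, 't': 7}
d['w'] = 8 → {'u': 7, 'b': 0, 't': 7, 'w': 8}
sum of values = 22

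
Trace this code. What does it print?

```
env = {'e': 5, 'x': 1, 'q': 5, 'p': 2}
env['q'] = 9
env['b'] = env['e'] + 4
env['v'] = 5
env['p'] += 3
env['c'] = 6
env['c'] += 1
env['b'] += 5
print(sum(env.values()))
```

46

env['q'] = 9 → {'e': 5, 'x': 1, 'q': 9, 'p': 2}
env['b'] = env['e']+4 = 9 → {'e': 5, 'x': 1, 'q': 9, 'p': 2, 'b': 9}
env['v'] = 5 → {'e': 5, 'x': 1, 'q': 9, 'p': 2, 'b': 9, 'v': 5}
env['p'] = 2+3 = 5 → {'e': 5, 'x': 1, 'q': 9, 'p': 5, 'b': 9, 'v': 5}
env['c'] = 6 → {'e': 5, 'x': 1, 'q': 9, 'p': 5, 'b': 9, 'v': 5, 'c': 6}
env['c'] = 6+1 = 7 → {'e': 5, 'x': 1, 'q': 9, 'p': 5, 'b': 9, 'v': 5, 'c': 7}
env['b'] = 9+5 = 14 → {'e': 5, 'x': 1, 'q': 9, 'p': 5, 'b': 14, 'v': 5, 'c': 7}
sum of values = 46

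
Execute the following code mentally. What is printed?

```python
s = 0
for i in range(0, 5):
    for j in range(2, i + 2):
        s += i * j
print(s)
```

95

i=1,j=2: s = 0+2 = 2
i=2,j=2: s = 2+4 = 6
i=2,j=3: s = 6+6 = 12
i=3,j=2: s = 12+6 = 18
i=3,j=3: s = 18+9 = 27
i=3,j=4: s = 27+12 = 39
i=4,j=2: s = 39+8 = 47
i=4,j=3: s = 47+12 = 59
i=4,j=4: s = 59+16 = 75
i=4,j=5: s = 75+20 = 95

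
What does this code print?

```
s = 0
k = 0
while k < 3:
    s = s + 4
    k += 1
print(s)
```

k=0: s = 0+4 = 4
k=1: s = 4+4 = 8
k=2: s = 8+4 = 12

12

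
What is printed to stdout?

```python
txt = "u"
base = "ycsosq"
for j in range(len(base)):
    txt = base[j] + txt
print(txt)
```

j=0: prepend 'y' → 'yu'
j=1: prepend 'c' → 'cyu'
j=2: prepend 's' → 'scyu'
j=3: prepend 'o' → 'oscyu'
j=4: prepend 's' → 'soscyu'
j=5: prepend 'q' → 'qsoscyu'

qsoscyu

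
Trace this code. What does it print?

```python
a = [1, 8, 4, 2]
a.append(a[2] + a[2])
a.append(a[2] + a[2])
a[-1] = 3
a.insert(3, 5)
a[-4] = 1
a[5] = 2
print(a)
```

append a[2]+a[2] = 4+4 = 8 → [1, 8, 4, 2, 8]
append a[2]+a[2] = 4+4 = 8 → [1, 8, 4, 2, 8, 8]
a[-1] = 3 → [1, 8, 4, 2, 8, 3]
insert 5 at 3 → [1, 8, 4, 5, 2, 8, 3]
a[-4] = 1 → [1, 8, 4, 1, 2, 8, 3]
a[5] = 2 → [1, 8, 4, 1, 2, 2, 3]

[1, 8, 4, 1, 2, 2, 3]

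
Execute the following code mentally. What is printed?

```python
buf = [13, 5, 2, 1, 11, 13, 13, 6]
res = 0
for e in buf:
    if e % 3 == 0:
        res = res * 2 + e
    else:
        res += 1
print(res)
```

20

e=13: not %3==0, res = 0+1 = 1
e=5: not %3==0, res = 1+1 = 2
e=2: not %3==0, res = 2+1 = 3
e=1: not %3==0, res = 3+1 = 4
e=11: not %3==0, res = 4+1 = 5
e=13: not %3==0, res = 5+1 = 6
e=13: not %3==0, res = 6+1 = 7
e=6: %3==0, res = 7*2+6 = 20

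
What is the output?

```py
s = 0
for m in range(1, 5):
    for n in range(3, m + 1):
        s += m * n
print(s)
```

37

m=3,n=3: s = 0+9 = 9
m=4,n=3: s = 9+12 = 21
m=4,n=4: s = 21+16 = 37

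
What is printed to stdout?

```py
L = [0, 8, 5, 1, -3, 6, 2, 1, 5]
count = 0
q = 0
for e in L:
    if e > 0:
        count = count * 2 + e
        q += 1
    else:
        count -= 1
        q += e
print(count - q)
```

603

e=0: not >0, count = 0-1 = -1; q=0
e=8: >0, count = (-1)*2+8 = 6; q=1
e=5: >0, count = 6*2+5 = 17; q=2
e=1: >0, count = 17*2+1 = 35; q=3
e=-3: not >0, count = 35-1 = 34; q=0
e=6: >0, count = 34*2+6 = 74; q=1
e=2: >0, count = 74*2+2 = 150; q=2
e=1: >0, count = 150*2+1 = 301; q=3
e=5: >0, count = 301*2+5 = 607; q=4
count-q = 607-4 = 603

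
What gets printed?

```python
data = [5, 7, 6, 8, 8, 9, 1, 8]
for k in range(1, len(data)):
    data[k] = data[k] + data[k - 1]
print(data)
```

k=1: data[1] = 7+5 = 12 → [5, 12, 6, 8, 8, 9, 1, 8]
k=2: data[2] = 6+12 = 18 → [5, 12, 18, 8, 8, 9, 1, 8]
k=3: data[3] = 8+18 = 26 → [5, 12, 18, 26, 8, 9, 1, 8]
k=4: data[4] = 8+26 = 34 → [5, 12, 18, 26, 34, 9, 1, 8]
k=5: data[5] = 9+34 = 43 → [5, 12, 18, 26, 34, 43, 1, 8]
k=6: data[6] = 1+43 = 44 → [5, 12, 18, 26, 34, 43, 44, 8]
k=7: data[7] = 8+44 = 52 → [5, 12, 18, 26, 34, 43, 44, 52]

[5, 12, 18, 26, 34, 43, 44, 52]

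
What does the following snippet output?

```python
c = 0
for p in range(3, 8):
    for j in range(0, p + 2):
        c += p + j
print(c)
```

p=3,j=0: c = 0+3 = 3
p=3,j=1: c = 3+4 = 7
p=3,j=2: c = 7+5 = 12
p=3,j=3: c = 12+6 = 18
p=3,j=4: c = 18+7 = 25
p=4,j=0: c = 25+4 = 29
p=4,j=1: c = 29+5 = 34
p=4,j=2: c = 34+6 = 40
p=4,j=3: c = 40+7 = 47
p=4,j=4: c = 47+8 = 55
p=4,j=5: c = 55+9 = 64
p=5,j=0: c = 64+5 = 69
p=5,j=1: c = 69+6 = 75
p=5,j=2: c = 75+7 = 82
p=5,j=3: c = 82+8 = 90
p=5,j=4: c = 90+9 = 99
p=5,j=5: c = 99+10 = 109
p=5,j=6: c = 109+11 = 120
p=6,j=0: c = 120+6 = 126
p=6,j=1: c = 126+7 = 133
p=6,j=2: c = 133+8 = 141
p=6,j=3: c = 141+9 = 150
p=6,j=4: c = 150+10 = 160
p=6,j=5: c = 160+11 = 171
p=6,j=6: c = 171+12 = 183
p=6,j=7: c = 183+13 = 196
p=7,j=0: c = 196+7 = 203
p=7,j=1: c = 203+8 = 211
p=7,j=2: c = 211+9 = 220
p=7,j=3: c = 220+10 = 230
p=7,j=4: c = 230+11 = 241
p=7,j=5: c = 241+12 = 253
p=7,j=6: c = 253+13 = 266
p=7,j=7: c = 266+14 = 280
p=7,j=8: c = 280+15 = 295

295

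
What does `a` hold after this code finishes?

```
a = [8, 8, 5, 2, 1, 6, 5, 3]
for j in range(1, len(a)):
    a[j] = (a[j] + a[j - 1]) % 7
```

j=1: a[1] = (8+8)%7 = 2 → [8, 2, 5, 2, 1, 6, 5, 3]
j=2: a[2] = (5+2)%7 = 0 → [8, 2, 0, 2, 1, 6, 5, 3]
j=3: a[3] = (2+0)%7 = 2 → [8, 2, 0, 2, 1, 6, 5, 3]
j=4: a[4] = (1+2)%7 = 3 → [8, 2, 0, 2, 3, 6, 5, 3]
j=5: a[5] = (6+3)%7 = 2 → [8, 2, 0, 2, 3, 2, 5, 3]
j=6: a[6] = (5+2)%7 = 0 → [8, 2, 0, 2, 3, 2, 0, 3]
j=7: a[7] = (3+0)%7 = 3 → [8, 2, 0, 2, 3, 2, 0, 3]

[8, 2, 0, 2, 3, 2, 0, 3]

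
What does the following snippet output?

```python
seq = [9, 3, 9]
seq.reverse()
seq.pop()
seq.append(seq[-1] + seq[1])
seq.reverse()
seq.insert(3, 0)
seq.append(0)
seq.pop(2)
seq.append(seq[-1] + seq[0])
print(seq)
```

[6, 3, 0, 0, 6]

reverse → [9, 3, 9]
pop() removes 9 → [9, 3]
append seq[-1]+seq[1] = 3+3 = 6 → [9, 3, 6]
reverse → [6, 3, 9]
insert 0 at 3 → [6, 3, 9, 0]
append 0 → [6, 3, 9, 0, 0]
pop(2) removes 9 → [6, 3, 0, 0]
append seq[-1]+seq[0] = 0+6 = 6 → [6, 3, 0, 0, 6]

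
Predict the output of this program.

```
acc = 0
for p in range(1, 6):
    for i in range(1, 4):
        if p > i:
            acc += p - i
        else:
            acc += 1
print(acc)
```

p=1,i=1: not 1>1, acc = 0+1 = 1
p=1,i=2: not 1>2, acc = 1+1 = 2
p=1,i=3: not 1>3, acc = 2+1 = 3
p=2,i=1: 2>1, acc = 3+1 = 4
p=2,i=2: not 2>2, acc = 4+1 = 5
p=2,i=3: not 2>3, acc = 5+1 = 6
p=3,i=1: 3>1, acc = 6+2 = 8
p=3,i=2: 3>2, acc = 8+1 = 9
p=3,i=3: not 3>3, acc = 9+1 = 10
p=4,i=1: 4>1, acc = 10+3 = 13
p=4,i=2: 4>2, acc = 13+2 = 15
p=4,i=3: 4>3, acc = 15+1 = 16
p=5,i=1: 5>1, acc = 16+4 = 20
p=5,i=2: 5>2, acc = 20+3 = 23
p=5,i=3: 5>3, acc = 23+2 = 25

25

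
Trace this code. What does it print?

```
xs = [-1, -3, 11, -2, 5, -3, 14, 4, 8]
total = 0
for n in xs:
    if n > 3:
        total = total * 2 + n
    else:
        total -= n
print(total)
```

n=-1: not >3, total = 0-(-1) = 1
n=-3: not >3, total = 1-(-3) = 4
n=11: >3, total = 4*2+11 = 19
n=-2: not >3, total = 19-(-2) = 21
n=5: >3, total = 21*2+5 = 47
n=-3: not >3, total = 47-(-3) = 50
n=14: >3, total = 50*2+14 = 114
n=4: >3, total = 114*2+4 = 232
n=8: >3, total = 232*2+8 = 472

472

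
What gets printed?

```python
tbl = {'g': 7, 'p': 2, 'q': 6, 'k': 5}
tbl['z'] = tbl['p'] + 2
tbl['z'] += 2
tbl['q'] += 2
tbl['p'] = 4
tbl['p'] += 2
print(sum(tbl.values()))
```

32

tbl['z'] = tbl['p']+2 = 4 → {'g': 7, 'p': 2, 'q': 6, 'k': 5, 'z': 4}
tbl['z'] = 4+2 = 6 → {'g': 7, 'p': 2, 'q': 6, 'k': 5, 'z': 6}
tbl['q'] = 6+2 = 8 → {'g': 7, 'p': 2, 'q': 8, 'k': 5, 'z': 6}
tbl['p'] = 4 → {'g': 7, 'p': 4, 'q': 8, 'k': 5, 'z': 6}
tbl['p'] = 4+2 = 6 → {'g': 7, 'p': 6, 'q': 8, 'k': 5, 'z': 6}
sum of values = 32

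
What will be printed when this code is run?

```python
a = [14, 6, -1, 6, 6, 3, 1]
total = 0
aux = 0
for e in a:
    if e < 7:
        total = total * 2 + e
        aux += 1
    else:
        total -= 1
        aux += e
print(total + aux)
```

211

e=14: not <7, total = 0-1 = -1; aux=14
e=6: <7, total = (-1)*2+6 = 4; aux=15
e=-1: <7, total = 4*2+(-1) = 7; aux=16
e=6: <7, total = 7*2+6 = 20; aux=17
e=6: <7, total = 20*2+6 = 46; aux=18
e=3: <7, total = 46*2+3 = 95; aux=19
e=1: <7, total = 95*2+1 = 191; aux=20
total+aux = 191+20 = 211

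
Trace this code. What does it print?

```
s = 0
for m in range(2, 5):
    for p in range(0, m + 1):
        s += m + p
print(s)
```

m=2,p=0: s = 0+2 = 2
m=2,p=1: s = 2+3 = 5
m=2,p=2: s = 5+4 = 9
m=3,p=0: s = 9+3 = 12
m=3,p=1: s = 12+4 = 16
m=3,p=2: s = 16+5 = 21
m=3,p=3: s = 21+6 = 27
m=4,p=0: s = 27+4 = 31
m=4,p=1: s = 31+5 = 36
m=4,p=2: s = 36+6 = 42
m=4,p=3: s = 42+7 = 49
m=4,p=4: s = 49+8 = 57

57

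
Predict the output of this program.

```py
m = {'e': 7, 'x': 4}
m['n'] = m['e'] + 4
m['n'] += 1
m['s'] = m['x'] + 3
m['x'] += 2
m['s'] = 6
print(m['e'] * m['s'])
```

42

m['n'] = m['e']+4 = 11 → {'e': 7, 'x': 4, 'n': 11}
m['n'] = 11+1 = 12 → {'e': 7, 'x': 4, 'n': 12}
m['s'] = m['x']+3 = 7 → {'e': 7, 'x': 4, 'n': 12, 's': 7}
m['x'] = 4+2 = 6 → {'e': 7, 'x': 6, 'n': 12, 's': 7}
m['s'] = 6 → {'e': 7, 'x': 6, 'n': 12, 's': 6}
m['e']*m['s'] = 7*6 = 42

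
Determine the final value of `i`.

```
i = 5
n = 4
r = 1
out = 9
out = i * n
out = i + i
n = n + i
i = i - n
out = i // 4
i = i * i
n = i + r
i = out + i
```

out = 5*4 = 20
out = 5+5 = 10
n = 4+5 = 9
i = 5-9 = -4
out = (-4)//4 = -1
i = (-4)*(-4) = 16
n = 16+1 = 17
i = (-1)+16 = 15

15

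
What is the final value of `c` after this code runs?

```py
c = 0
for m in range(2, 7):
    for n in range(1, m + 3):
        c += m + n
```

m=2,n=1: c = 0+3 = 3
m=2,n=2: c = 3+4 = 7
m=2,n=3: c = 7+5 = 12
m=2,n=4: c = 12+6 = 18
m=3,n=1: c = 18+4 = 22
m=3,n=2: c = 22+5 = 27
m=3,n=3: c = 27+6 = 33
m=3,n=4: c = 33+7 = 40
m=3,n=5: c = 40+8 = 48
m=4,n=1: c = 48+5 = 53
m=4,n=2: c = 53+6 = 59
m=4,n=3: c = 59+7 = 66
m=4,n=4: c = 66+8 = 74
m=4,n=5: c = 74+9 = 83
m=4,n=6: c = 83+10 = 93
m=5,n=1: c = 93+6 = 99
m=5,n=2: c = 99+7 = 106
m=5,n=3: c = 106+8 = 114
m=5,n=4: c = 114+9 = 123
m=5,n=5: c = 123+10 = 133
m=5,n=6: c = 133+11 = 144
m=5,n=7: c = 144+12 = 156
m=6,n=1: c = 156+7 = 163
m=6,n=2: c = 163+8 = 171
m=6,n=3: c = 171+9 = 180
m=6,n=4: c = 180+10 = 190
m=6,n=5: c = 190+11 = 201
m=6,n=6: c = 201+12 = 213
m=6,n=7: c = 213+13 = 226
m=6,n=8: c = 226+14 = 240

240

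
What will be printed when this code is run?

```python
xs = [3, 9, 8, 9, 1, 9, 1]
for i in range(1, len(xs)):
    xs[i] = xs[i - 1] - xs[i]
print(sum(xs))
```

i=1: xs[1] = 3-9 = -6 → [3, -6, 8, 9, 1, 9, 1]
i=2: xs[2] = (-6)-8 = -14 → [3, -6, -14, 9, 1, 9, 1]
i=3: xs[3] = (-14)-9 = -23 → [3, -6, -14, -23, 1, 9, 1]
i=4: xs[4] = (-23)-1 = -24 → [3, -6, -14, -23, -24, 9, 1]
i=5: xs[5] = (-24)-9 = -33 → [3, -6, -14, -23, -24, -33, 1]
i=6: xs[6] = (-33)-1 = -34 → [3, -6, -14, -23, -24, -33, -34]
sum = -131

-131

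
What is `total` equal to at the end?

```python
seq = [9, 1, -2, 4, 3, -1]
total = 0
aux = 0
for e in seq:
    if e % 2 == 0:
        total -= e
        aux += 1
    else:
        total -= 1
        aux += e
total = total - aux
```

-20

e=9: not even, total = 0-1 = -1; aux=9
e=1: not even, total = (-1)-1 = -2; aux=10
e=-2: even, total = (-2)-(-2) = 0; aux=11
e=4: even, total = 0-4 = -4; aux=12
e=3: not even, total = (-4)-1 = -5; aux=15
e=-1: not even, total = (-5)-1 = -6; aux=14
total-aux = (-6)-14 = -20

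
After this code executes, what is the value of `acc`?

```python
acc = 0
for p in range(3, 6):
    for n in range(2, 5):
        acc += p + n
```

p=3,n=2: acc = 0+5 = 5
p=3,n=3: acc = 5+6 = 11
p=3,n=4: acc = 11+7 = 18
p=4,n=2: acc = 18+6 = 24
p=4,n=3: acc = 24+7 = 31
p=4,n=4: acc = 31+8 = 39
p=5,n=2: acc = 39+7 = 46
p=5,n=3: acc = 46+8 = 54
p=5,n=4: acc = 54+9 = 63

63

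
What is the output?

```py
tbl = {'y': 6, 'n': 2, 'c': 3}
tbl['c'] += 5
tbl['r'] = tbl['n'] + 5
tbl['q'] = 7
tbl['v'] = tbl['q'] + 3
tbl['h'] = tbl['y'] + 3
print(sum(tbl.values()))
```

tbl['c'] = 3+5 = 8 → {'y': 6, 'n': 2, 'c': 8}
tbl['r'] = tbl['n']+5 = 7 → {'y': 6, 'n': 2, 'c': 8, 'r': 7}
tbl['q'] = 7 → {'y': 6, 'n': 2, 'c': 8, 'r': 7, 'q': 7}
tbl['v'] = tbl['q']+3 = 10 → {'y': 6, 'n': 2, 'c': 8, 'r': 7, 'q': 7, 'v': 10}
tbl['h'] = tbl['y']+3 = 9 → {'y': 6, 'n': 2, 'c': 8, 'r': 7, 'q': 7, 'v': 10, 'h': 9}
sum of values = 49

49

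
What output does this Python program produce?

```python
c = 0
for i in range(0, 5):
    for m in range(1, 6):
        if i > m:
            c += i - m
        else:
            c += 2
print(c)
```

48

i=0,m=1: not 0>1, c = 0+2 = 2
i=0,m=2: not 0>2, c = 2+2 = 4
i=0,m=3: not 0>3, c = 4+2 = 6
i=0,m=4: not 0>4, c = 6+2 = 8
i=0,m=5: not 0>5, c = 8+2 = 10
i=1,m=1: not 1>1, c = 10+2 = 12
i=1,m=2: not 1>2, c = 12+2 = 14
i=1,m=3: not 1>3, c = 14+2 = 16
i=1,m=4: not 1>4, c = 16+2 = 18
i=1,m=5: not 1>5, c = 18+2 = 20
i=2,m=1: 2>1, c = 20+1 = 21
i=2,m=2: not 2>2, c = 21+2 = 23
i=2,m=3: not 2>3, c = 23+2 = 25
i=2,m=4: not 2>4, c = 25+2 = 27
i=2,m=5: not 2>5, c = 27+2 = 29
i=3,m=1: 3>1, c = 29+2 = 31
i=3,m=2: 3>2, c = 31+1 = 32
i=3,m=3: not 3>3, c = 32+2 = 34
i=3,m=4: not 3>4, c = 34+2 = 36
i=3,m=5: not 3>5, c = 36+2 = 38
i=4,m=1: 4>1, c = 38+3 = 41
i=4,m=2: 4>2, c = 41+2 = 43
i=4,m=3: 4>3, c = 43+1 = 44
i=4,m=4: not 4>4, c = 44+2 = 46
i=4,m=5: not 4>5, c = 46+2 = 48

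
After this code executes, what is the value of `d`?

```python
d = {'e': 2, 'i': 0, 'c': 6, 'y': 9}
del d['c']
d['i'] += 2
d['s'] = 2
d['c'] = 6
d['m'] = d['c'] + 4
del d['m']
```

{'e': 2, 'i': 2, 'y': 9, 's': 2, 'c': 6}

del 'c' → {'e': 2, 'i': 0, 'y': 9}
d['i'] = 0+2 = 2 → {'e': 2, 'i': 2, 'y': 9}
d['s'] = 2 → {'e': 2, 'i': 2, 'y': 9, 's': 2}
d['c'] = 6 → {'e': 2, 'i': 2, 'y': 9, 's': 2, 'c': 6}
d['m'] = d['c']+4 = 10 → {'e': 2, 'i': 2, 'y': 9, 's': 2, 'c': 6, 'm': 10}
del 'm' → {'e': 2, 'i': 2, 'y': 9, 's': 2, 'c': 6}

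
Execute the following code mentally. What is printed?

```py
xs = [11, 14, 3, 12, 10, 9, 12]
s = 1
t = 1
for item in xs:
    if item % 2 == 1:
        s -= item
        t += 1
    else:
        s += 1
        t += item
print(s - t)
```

-70

item=11: odd, s = 1-11 = -10; t=2
item=14: not odd, s = (-10)+1 = -9; t=16
item=3: odd, s = (-9)-3 = -12; t=17
item=12: not odd, s = (-12)+1 = -11; t=29
item=10: not odd, s = (-11)+1 = -10; t=39
item=9: odd, s = (-10)-9 = -19; t=40
item=12: not odd, s = (-19)+1 = -18; t=52
s-t = (-18)-52 = -70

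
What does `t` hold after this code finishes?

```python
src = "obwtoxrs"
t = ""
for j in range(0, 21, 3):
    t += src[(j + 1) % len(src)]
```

j=0: add src[1]='b' → 'b'
j=3: add src[4]='o' → 'bo'
j=6: add src[7]='s' → 'bos'
j=9: add src[2]='w' → 'bosw'
j=12: add src[5]='x' → 'boswx'
j=15: add src[0]='o' → 'boswxo'
j=18: add src[3]='t' → 'boswxot'

'boswxot'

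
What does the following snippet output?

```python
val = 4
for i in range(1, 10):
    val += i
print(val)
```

49

i=1: val = 4+1 = 5
i=2: val = 5+2 = 7
i=3: val = 7+3 = 10
i=4: val = 10+4 = 14
i=5: val = 14+5 = 19
i=6: val = 19+6 = 25
i=7: val = 25+7 = 32
i=8: val = 32+8 = 40
i=9: val = 40+9 = 49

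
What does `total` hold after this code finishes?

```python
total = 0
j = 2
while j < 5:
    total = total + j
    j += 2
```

j=2: total = 0+2 = 2
j=4: total = 2+4 = 6

6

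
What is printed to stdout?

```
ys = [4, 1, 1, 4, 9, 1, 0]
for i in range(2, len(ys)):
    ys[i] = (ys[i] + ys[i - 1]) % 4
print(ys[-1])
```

0

i=2: ys[2] = (1+1)%4 = 2 → [4, 1, 2, 4, 9, 1, 0]
i=3: ys[3] = (4+2)%4 = 2 → [4, 1, 2, 2, 9, 1, 0]
i=4: ys[4] = (9+2)%4 = 3 → [4, 1, 2, 2, 3, 1, 0]
i=5: ys[5] = (1+3)%4 = 0 → [4, 1, 2, 2, 3, 0, 0]
i=6: ys[6] = (0+0)%4 = 0 → [4, 1, 2, 2, 3, 0, 0]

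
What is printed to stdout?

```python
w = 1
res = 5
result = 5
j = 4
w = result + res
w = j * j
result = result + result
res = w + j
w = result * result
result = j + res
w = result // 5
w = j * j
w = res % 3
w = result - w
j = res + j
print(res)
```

w = 5+5 = 10
w = 4*4 = 16
result = 5+5 = 10
res = 16+4 = 20
w = 10*10 = 100
result = 4+20 = 24
w = 24//5 = 4
w = 4*4 = 16
w = 20%3 = 2
w = 24-2 = 22
j = 20+4 = 24

20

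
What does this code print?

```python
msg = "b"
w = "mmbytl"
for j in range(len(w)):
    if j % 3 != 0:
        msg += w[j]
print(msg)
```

bmbtl

j=0: skip
j=1: add 'm' → 'bm'
j=2: add 'b' → 'bmb'
j=3: skip
j=4: add 't' → 'bmbt'
j=5: add 'l' → 'bmbtl'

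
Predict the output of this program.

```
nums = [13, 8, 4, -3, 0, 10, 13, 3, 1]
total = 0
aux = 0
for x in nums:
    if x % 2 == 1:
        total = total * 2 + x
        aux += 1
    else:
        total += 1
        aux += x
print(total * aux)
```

x=13: odd, total = 0*2+13 = 13; aux=1
x=8: not odd, total = 13+1 = 14; aux=9
x=4: not odd, total = 14+1 = 15; aux=13
x=-3: odd, total = 15*2+(-3) = 27; aux=14
x=0: not odd, total = 27+1 = 28; aux=14
x=10: not odd, total = 28+1 = 29; aux=24
x=13: odd, total = 29*2+13 = 71; aux=25
x=3: odd, total = 71*2+3 = 145; aux=26
x=1: odd, total = 145*2+1 = 291; aux=27
total*aux = 291*27 = 7857

7857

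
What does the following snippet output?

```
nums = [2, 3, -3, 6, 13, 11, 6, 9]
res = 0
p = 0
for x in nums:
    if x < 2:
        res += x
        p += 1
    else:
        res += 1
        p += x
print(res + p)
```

55

x=2: not <2, res = 0+1 = 1; p=2
x=3: not <2, res = 1+1 = 2; p=5
x=-3: <2, res = 2+(-3) = -1; p=6
x=6: not <2, res = (-1)+1 = 0; p=12
x=13: not <2, res = 0+1 = 1; p=25
x=11: not <2, res = 1+1 = 2; p=36
x=6: not <2, res = 2+1 = 3; p=42
x=9: not <2, res = 3+1 = 4; p=51
res+p = 4+51 = 55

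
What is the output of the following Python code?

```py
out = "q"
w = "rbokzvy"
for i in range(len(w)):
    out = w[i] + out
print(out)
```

i=0: prepend 'r' → 'rq'
i=1: prepend 'b' → 'brq'
i=2: prepend 'o' → 'obrq'
i=3: prepend 'k' → 'kobrq'
i=4: prepend 'z' → 'zkobrq'
i=5: prepend 'v' → 'vzkobrq'
i=6: prepend 'y' → 'yvzkobrq'

yvzkobrq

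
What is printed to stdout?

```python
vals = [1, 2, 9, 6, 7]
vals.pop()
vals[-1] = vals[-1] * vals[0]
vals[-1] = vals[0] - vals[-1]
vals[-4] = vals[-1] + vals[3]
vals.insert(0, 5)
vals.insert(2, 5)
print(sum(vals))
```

pop() removes 7 → [1, 2, 9, 6]
vals[-1] = vals[-1]*vals[0] = 6*1 = 6 → [1, 2, 9, 6]
vals[-1] = vals[0]-vals[-1] = 1-6 = -5 → [1, 2, 9, -5]
vals[-4] = vals[-1]+vals[3] = (-5)+(-5) = -10 → [-10, 2, 9, -5]
insert 5 at 0 → [5, -10, 2, 9, -5]
insert 5 at 2 → [5, -10, 5, 2, 9, -5]
sum = 6

6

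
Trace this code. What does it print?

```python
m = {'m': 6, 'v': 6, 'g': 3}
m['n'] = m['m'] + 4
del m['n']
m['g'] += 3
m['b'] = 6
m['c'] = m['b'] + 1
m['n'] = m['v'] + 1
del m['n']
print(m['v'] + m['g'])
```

m['n'] = m['m']+4 = 10 → {'m': 6, 'v': 6, 'g': 3, 'n': 10}
del 'n' → {'m': 6, 'v': 6, 'g': 3}
m['g'] = 3+3 = 6 → {'m': 6, 'v': 6, 'g': 6}
m['b'] = 6 → {'m': 6, 'v': 6, 'g': 6, 'b': 6}
m['c'] = m['b']+1 = 7 → {'m': 6, 'v': 6, 'g': 6, 'b': 6, 'c': 7}
m['n'] = m['v']+1 = 7 → {'m': 6, 'v': 6, 'g': 6, 'b': 6, 'c': 7, 'n': 7}
del 'n' → {'m': 6, 'v': 6, 'g': 6, 'b': 6, 'c': 7}
m['v']+m['g'] = 6+6 = 12

12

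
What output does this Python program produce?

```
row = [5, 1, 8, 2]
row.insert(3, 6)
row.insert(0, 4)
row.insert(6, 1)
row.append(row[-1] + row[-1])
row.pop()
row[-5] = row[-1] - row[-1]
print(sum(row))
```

26

insert 6 at 3 → [5, 1, 8, 6, 2]
insert 4 at 0 → [4, 5, 1, 8, 6, 2]
insert 1 at 6 → [4, 5, 1, 8, 6, 2, 1]
append row[-1]+row[-1] = 1+1 = 2 → [4, 5, 1, 8, 6, 2, 1, 2]
pop() removes 2 → [4, 5, 1, 8, 6, 2, 1]
row[-5] = row[-1]-row[-1] = 1-1 = 0 → [4, 5, 0, 8, 6, 2, 1]
sum = 26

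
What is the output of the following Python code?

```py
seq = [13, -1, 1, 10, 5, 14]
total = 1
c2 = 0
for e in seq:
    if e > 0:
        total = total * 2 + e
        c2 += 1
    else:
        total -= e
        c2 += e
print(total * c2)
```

1312

e=13: >0, total = 1*2+13 = 15; c2=1
e=-1: not >0, total = 15-(-1) = 16; c2=0
e=1: >0, total = 16*2+1 = 33; c2=1
e=10: >0, total = 33*2+10 = 76; c2=2
e=5: >0, total = 76*2+5 = 157; c2=3
e=14: >0, total = 157*2+14 = 328; c2=4
total*c2 = 328*4 = 1312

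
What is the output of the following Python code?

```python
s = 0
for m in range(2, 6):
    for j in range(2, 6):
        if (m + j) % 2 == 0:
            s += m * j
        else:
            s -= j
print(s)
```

m=2,j=2: even sum, s = 0+4 = 4
m=2,j=3: odd sum, s = 4-3 = 1
m=2,j=4: even sum, s = 1+8 = 9
m=2,j=5: odd sum, s = 9-5 = 4
m=3,j=2: odd sum, s = 4-2 = 2
m=3,j=3: even sum, s = 2+9 = 11
m=3,j=4: odd sum, s = 11-4 = 7
m=3,j=5: even sum, s = 7+15 = 22
m=4,j=2: even sum, s = 22+8 = 30
m=4,j=3: odd sum, s = 30-3 = 27
m=4,j=4: even sum, s = 27+16 = 43
m=4,j=5: odd sum, s = 43-5 = 38
m=5,j=2: odd sum, s = 38-2 = 36
m=5,j=3: even sum, s = 36+15 = 51
m=5,j=4: odd sum, s = 51-4 = 47
m=5,j=5: even sum, s = 47+25 = 72

72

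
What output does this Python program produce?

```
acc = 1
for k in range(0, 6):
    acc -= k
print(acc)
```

-14

k=0: acc = 1-0 = 1
k=1: acc = 1-1 = 0
k=2: acc = 0-2 = -2
k=3: acc = (-2)-3 = -5
k=4: acc = (-5)-4 = -9
k=5: acc = (-9)-5 = -14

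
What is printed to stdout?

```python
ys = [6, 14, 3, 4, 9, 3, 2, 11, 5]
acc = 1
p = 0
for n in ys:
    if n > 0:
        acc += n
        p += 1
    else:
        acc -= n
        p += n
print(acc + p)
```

n=6: >0, acc = 1+6 = 7; p=1
n=14: >0, acc = 7+14 = 21; p=2
n=3: >0, acc = 21+3 = 24; p=3
n=4: >0, acc = 24+4 = 28; p=4
n=9: >0, acc = 28+9 = 37; p=5
n=3: >0, acc = 37+3 = 40; p=6
n=2: >0, acc = 40+2 = 42; p=7
n=11: >0, acc = 42+11 = 53; p=8
n=5: >0, acc = 53+5 = 58; p=9
acc+p = 58+9 = 67

67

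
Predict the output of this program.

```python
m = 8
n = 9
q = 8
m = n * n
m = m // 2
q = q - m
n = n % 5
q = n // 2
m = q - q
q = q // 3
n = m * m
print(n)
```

0

m = 9*9 = 81
m = 81//2 = 40
q = 8-40 = -32
n = 9%5 = 4
q = 4//2 = 2
m = 2-2 = 0
q = 2//3 = 0
n = 0*0 = 0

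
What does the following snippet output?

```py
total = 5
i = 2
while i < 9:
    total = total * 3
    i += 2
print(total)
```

i=2: total = 5*3 = 15
i=4: total = 15*3 = 45
i=6: total = 45*3 = 135
i=8: total = 135*3 = 405

405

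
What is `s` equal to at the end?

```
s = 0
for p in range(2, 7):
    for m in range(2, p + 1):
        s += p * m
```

p=2,m=2: s = 0+4 = 4
p=3,m=2: s = 4+6 = 10
p=3,m=3: s = 10+9 = 19
p=4,m=2: s = 19+8 = 27
p=4,m=3: s = 27+12 = 39
p=4,m=4: s = 39+16 = 55
p=5,m=2: s = 55+10 = 65
p=5,m=3: s = 65+15 = 80
p=5,m=4: s = 80+20 = 100
p=5,m=5: s = 100+25 = 125
p=6,m=2: s = 125+12 = 137
p=6,m=3: s = 137+18 = 155
p=6,m=4: s = 155+24 = 179
p=6,m=5: s = 179+30 = 209
p=6,m=6: s = 209+36 = 245

245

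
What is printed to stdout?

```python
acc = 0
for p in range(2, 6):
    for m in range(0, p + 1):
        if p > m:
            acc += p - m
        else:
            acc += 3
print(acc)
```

46

p=2,m=0: 2>0, acc = 0+2 = 2
p=2,m=1: 2>1, acc = 2+1 = 3
p=2,m=2: not 2>2, acc = 3+3 = 6
p=3,m=0: 3>0, acc = 6+3 = 9
p=3,m=1: 3>1, acc = 9+2 = 11
p=3,m=2: 3>2, acc = 11+1 = 12
p=3,m=3: not 3>3, acc = 12+3 = 15
p=4,m=0: 4>0, acc = 15+4 = 19
p=4,m=1: 4>1, acc = 19+3 = 22
p=4,m=2: 4>2, acc = 22+2 = 24
p=4,m=3: 4>3, acc = 24+1 = 25
p=4,m=4: not 4>4, acc = 25+3 = 28
p=5,m=0: 5>0, acc = 28+5 = 33
p=5,m=1: 5>1, acc = 33+4 = 37
p=5,m=2: 5>2, acc = 37+3 = 40
p=5,m=3: 5>3, acc = 40+2 = 42
p=5,m=4: 5>4, acc = 42+1 = 43
p=5,m=5: not 5>5, acc = 43+3 = 46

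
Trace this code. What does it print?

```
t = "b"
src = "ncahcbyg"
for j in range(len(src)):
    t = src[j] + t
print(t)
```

gybchacnb

j=0: prepend 'n' → 'nb'
j=1: prepend 'c' → 'cnb'
j=2: prepend 'a' → 'acnb'
j=3: prepend 'h' → 'hacnb'
j=4: prepend 'c' → 'chacnb'
j=5: prepend 'b' → 'bchacnb'
j=6: prepend 'y' → 'ybchacnb'
j=7: prepend 'g' → 'gybchacnb'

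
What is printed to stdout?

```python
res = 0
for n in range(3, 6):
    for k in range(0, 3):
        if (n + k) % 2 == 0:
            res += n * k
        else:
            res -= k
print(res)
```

11

n=3,k=0: odd sum, res = 0-0 = 0
n=3,k=1: even sum, res = 0+3 = 3
n=3,k=2: odd sum, res = 3-2 = 1
n=4,k=0: even sum, res = 1+0 = 1
n=4,k=1: odd sum, res = 1-1 = 0
n=4,k=2: even sum, res = 0+8 = 8
n=5,k=0: odd sum, res = 8-0 = 8
n=5,k=1: even sum, res = 8+5 = 13
n=5,k=2: odd sum, res = 13-2 = 11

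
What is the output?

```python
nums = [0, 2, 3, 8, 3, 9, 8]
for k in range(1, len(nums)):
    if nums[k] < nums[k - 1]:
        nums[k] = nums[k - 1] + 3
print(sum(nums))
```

55

k=1: 2>=0, unchanged → [0, 2, 3, 8, 3, 9, 8]
k=2: 3>=2, unchanged → [0, 2, 3, 8, 3, 9, 8]
k=3: 8>=3, unchanged → [0, 2, 3, 8, 3, 9, 8]
k=4: 3<8, nums[4] = 8+3 = 11 → [0, 2, 3, 8, 11, 9, 8]
k=5: 9<11, nums[5] = 11+3 = 14 → [0, 2, 3, 8, 11, 14, 8]
k=6: 8<14, nums[6] = 14+3 = 17 → [0, 2, 3, 8, 11, 14, 17]
sum = 55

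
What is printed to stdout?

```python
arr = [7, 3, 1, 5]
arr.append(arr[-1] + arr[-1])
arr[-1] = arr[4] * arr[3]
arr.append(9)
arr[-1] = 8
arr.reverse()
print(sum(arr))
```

append arr[-1]+arr[-1] = 5+5 = 10 → [7, 3, 1, 5, 10]
arr[-1] = arr[4]*arr[3] = 10*5 = 50 → [7, 3, 1, 5, 50]
append 9 → [7, 3, 1, 5, 50, 9]
arr[-1] = 8 → [7, 3, 1, 5, 50, 8]
reverse → [8, 50, 5, 1, 3, 7]
sum = 74

74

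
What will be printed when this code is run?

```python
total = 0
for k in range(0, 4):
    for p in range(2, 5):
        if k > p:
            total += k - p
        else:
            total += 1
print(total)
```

k=0,p=2: not 0>2, total = 0+1 = 1
k=0,p=3: not 0>3, total = 1+1 = 2
k=0,p=4: not 0>4, total = 2+1 = 3
k=1,p=2: not 1>2, total = 3+1 = 4
k=1,p=3: not 1>3, total = 4+1 = 5
k=1,p=4: not 1>4, total = 5+1 = 6
k=2,p=2: not 2>2, total = 6+1 = 7
k=2,p=3: not 2>3, total = 7+1 = 8
k=2,p=4: not 2>4, total = 8+1 = 9
k=3,p=2: 3>2, total = 9+1 = 10
k=3,p=3: not 3>3, total = 10+1 = 11
k=3,p=4: not 3>4, total = 11+1 = 12

12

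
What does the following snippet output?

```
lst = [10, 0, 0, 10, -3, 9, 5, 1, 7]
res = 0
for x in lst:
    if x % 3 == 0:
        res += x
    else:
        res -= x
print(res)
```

x=10: not %3==0, res = 0-10 = -10
x=0: %3==0, res = (-10)+0 = -10
x=0: %3==0, res = (-10)+0 = -10
x=10: not %3==0, res = (-10)-10 = -20
x=-3: %3==0, res = (-20)+(-3) = -23
x=9: %3==0, res = (-23)+9 = -14
x=5: not %3==0, res = (-14)-5 = -19
x=1: not %3==0, res = (-19)-1 = -20
x=7: not %3==0, res = (-20)-7 = -27

-27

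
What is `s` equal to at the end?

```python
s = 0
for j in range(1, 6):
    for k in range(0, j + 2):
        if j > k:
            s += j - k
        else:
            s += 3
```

65

j=1,k=0: 1>0, s = 0+1 = 1
j=1,k=1: not 1>1, s = 1+3 = 4
j=1,k=2: not 1>2, s = 4+3 = 7
j=2,k=0: 2>0, s = 7+2 = 9
j=2,k=1: 2>1, s = 9+1 = 10
j=2,k=2: not 2>2, s = 10+3 = 13
j=2,k=3: not 2>3, s = 13+3 = 16
j=3,k=0: 3>0, s = 16+3 = 19
j=3,k=1: 3>1, s = 19+2 = 21
j=3,k=2: 3>2, s = 21+1 = 22
j=3,k=3: not 3>3, s = 22+3 = 25
j=3,k=4: not 3>4, s = 25+3 = 28
j=4,k=0: 4>0, s = 28+4 = 32
j=4,k=1: 4>1, s = 32+3 = 35
j=4,k=2: 4>2, s = 35+2 = 37
j=4,k=3: 4>3, s = 37+1 = 38
j=4,k=4: not 4>4, s = 38+3 = 41
j=4,k=5: not 4>5, s = 41+3 = 44
j=5,k=0: 5>0, s = 44+5 = 49
j=5,k=1: 5>1, s = 49+4 = 53
j=5,k=2: 5>2, s = 53+3 = 56
j=5,k=3: 5>3, s = 56+2 = 58
j=5,k=4: 5>4, s = 58+1 = 59
j=5,k=5: not 5>5, s = 59+3 = 62
j=5,k=6: not 5>6, s = 62+3 = 65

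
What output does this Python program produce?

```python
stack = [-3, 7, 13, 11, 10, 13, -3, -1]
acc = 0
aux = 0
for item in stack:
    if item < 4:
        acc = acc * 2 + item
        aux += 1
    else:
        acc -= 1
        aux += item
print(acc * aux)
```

-2223

item=-3: <4, acc = 0*2+(-3) = -3; aux=1
item=7: not <4, acc = (-3)-1 = -4; aux=8
item=13: not <4, acc = (-4)-1 = -5; aux=21
item=11: not <4, acc = (-5)-1 = -6; aux=32
item=10: not <4, acc = (-6)-1 = -7; aux=42
item=13: not <4, acc = (-7)-1 = -8; aux=55
item=-3: <4, acc = (-8)*2+(-3) = -19; aux=56
item=-1: <4, acc = (-19)*2+(-1) = -39; aux=57
acc*aux = (-39)*57 = -2223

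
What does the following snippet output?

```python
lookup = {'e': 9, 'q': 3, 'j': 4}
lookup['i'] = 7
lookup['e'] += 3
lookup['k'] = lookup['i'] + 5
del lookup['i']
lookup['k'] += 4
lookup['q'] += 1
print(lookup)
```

lookup['i'] = 7 → {'e': 9, 'q': 3, 'j': 4, 'i': 7}
lookup['e'] = 9+3 = 12 → {'e': 12, 'q': 3, 'j': 4, 'i': 7}
lookup['k'] = lookup['i']+5 = 12 → {'e': 12, 'q': 3, 'j': 4, 'i': 7, 'k': 12}
del 'i' → {'e': 12, 'q': 3, 'j': 4, 'k': 12}
lookup['k'] = 12+4 = 16 → {'e': 12, 'q': 3, 'j': 4, 'k': 16}
lookup['q'] = 3+1 = 4 → {'e': 12, 'q': 4, 'j': 4, 'k': 16}

{'e': 12, 'q': 4, 'j': 4, 'k': 16}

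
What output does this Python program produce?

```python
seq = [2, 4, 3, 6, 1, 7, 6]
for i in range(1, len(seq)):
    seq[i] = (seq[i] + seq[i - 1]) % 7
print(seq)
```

i=1: seq[1] = (4+2)%7 = 6 → [2, 6, 3, 6, 1, 7, 6]
i=2: seq[2] = (3+6)%7 = 2 → [2, 6, 2, 6, 1, 7, 6]
i=3: seq[3] = (6+2)%7 = 1 → [2, 6, 2, 1, 1, 7, 6]
i=4: seq[4] = (1+1)%7 = 2 → [2, 6, 2, 1, 2, 7, 6]
i=5: seq[5] = (7+2)%7 = 2 → [2, 6, 2, 1, 2, 2, 6]
i=6: seq[6] = (6+2)%7 = 1 → [2, 6, 2, 1, 2, 2, 1]

[2, 6, 2, 1, 2, 2, 1]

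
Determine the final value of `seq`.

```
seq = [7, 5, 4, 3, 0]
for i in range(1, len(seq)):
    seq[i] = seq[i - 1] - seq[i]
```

i=1: seq[1] = 7-5 = 2 → [7, 2, 4, 3, 0]
i=2: seq[2] = 2-4 = -2 → [7, 2, -2, 3, 0]
i=3: seq[3] = (-2)-3 = -5 → [7, 2, -2, -5, 0]
i=4: seq[4] = (-5)-0 = -5 → [7, 2, -2, -5, -5]

[7, 2, -2, -5, -5]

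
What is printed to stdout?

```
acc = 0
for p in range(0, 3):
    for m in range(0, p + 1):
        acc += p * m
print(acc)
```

p=0,m=0: acc = 0+0 = 0
p=1,m=0: acc = 0+0 = 0
p=1,m=1: acc = 0+1 = 1
p=2,m=0: acc = 1+0 = 1
p=2,m=1: acc = 1+2 = 3
p=2,m=2: acc = 3+4 = 7

7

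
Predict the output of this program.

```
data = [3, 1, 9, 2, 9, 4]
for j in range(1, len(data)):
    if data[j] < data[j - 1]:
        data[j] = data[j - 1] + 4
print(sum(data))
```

70

j=1: 1<3, data[1] = 3+4 = 7 → [3, 7, 9, 2, 9, 4]
j=2: 9>=7, unchanged → [3, 7, 9, 2, 9, 4]
j=3: 2<9, data[3] = 9+4 = 13 → [3, 7, 9, 13, 9, 4]
j=4: 9<13, data[4] = 13+4 = 17 → [3, 7, 9, 13, 17, 4]
j=5: 4<17, data[5] = 17+4 = 21 → [3, 7, 9, 13, 17, 21]
sum = 70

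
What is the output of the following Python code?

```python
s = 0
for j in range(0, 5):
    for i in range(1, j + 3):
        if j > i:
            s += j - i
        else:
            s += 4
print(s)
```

66

j=0,i=1: not 0>1, s = 0+4 = 4
j=0,i=2: not 0>2, s = 4+4 = 8
j=1,i=1: not 1>1, s = 8+4 = 12
j=1,i=2: not 1>2, s = 12+4 = 16
j=1,i=3: not 1>3, s = 16+4 = 20
j=2,i=1: 2>1, s = 20+1 = 21
j=2,i=2: not 2>2, s = 21+4 = 25
j=2,i=3: not 2>3, s = 25+4 = 29
j=2,i=4: not 2>4, s = 29+4 = 33
j=3,i=1: 3>1, s = 33+2 = 35
j=3,i=2: 3>2, s = 35+1 = 36
j=3,i=3: not 3>3, s = 36+4 = 40
j=3,i=4: not 3>4, s = 40+4 = 44
j=3,i=5: not 3>5, s = 44+4 = 48
j=4,i=1: 4>1, s = 48+3 = 51
j=4,i=2: 4>2, s = 51+2 = 53
j=4,i=3: 4>3, s = 53+1 = 54
j=4,i=4: not 4>4, s = 54+4 = 58
j=4,i=5: not 4>5, s = 58+4 = 62
j=4,i=6: not 4>6, s = 62+4 = 66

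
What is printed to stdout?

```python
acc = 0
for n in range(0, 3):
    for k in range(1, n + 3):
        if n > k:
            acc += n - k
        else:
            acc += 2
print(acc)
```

n=0,k=1: not 0>1, acc = 0+2 = 2
n=0,k=2: not 0>2, acc = 2+2 = 4
n=1,k=1: not 1>1, acc = 4+2 = 6
n=1,k=2: not 1>2, acc = 6+2 = 8
n=1,k=3: not 1>3, acc = 8+2 = 10
n=2,k=1: 2>1, acc = 10+1 = 11
n=2,k=2: not 2>2, acc = 11+2 = 13
n=2,k=3: not 2>3, acc = 13+2 = 15
n=2,k=4: not 2>4, acc = 15+2 = 17

17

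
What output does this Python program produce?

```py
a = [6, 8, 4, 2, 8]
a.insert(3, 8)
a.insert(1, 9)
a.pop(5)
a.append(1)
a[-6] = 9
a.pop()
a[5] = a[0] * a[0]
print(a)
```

insert 8 at 3 → [6, 8, 4, 8, 2, 8]
insert 9 at 1 → [6, 9, 8, 4, 8, 2, 8]
pop(5) removes 2 → [6, 9, 8, 4, 8, 8]
append 1 → [6, 9, 8, 4, 8, 8, 1]
a[-6] = 9 → [6, 9, 8, 4, 8, 8, 1]
pop() removes 1 → [6, 9, 8, 4, 8, 8]
a[5] = a[0]*a[0] = 6*6 = 36 → [6, 9, 8, 4, 8, 36]

[6, 9, 8, 4, 8, 36]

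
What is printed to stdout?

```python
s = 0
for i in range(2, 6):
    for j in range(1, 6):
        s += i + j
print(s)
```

130

i=2,j=1: s = 0+3 = 3
i=2,j=2: s = 3+4 = 7
i=2,j=3: s = 7+5 = 12
i=2,j=4: s = 12+6 = 18
i=2,j=5: s = 18+7 = 25
i=3,j=1: s = 25+4 = 29
i=3,j=2: s = 29+5 = 34
i=3,j=3: s = 34+6 = 40
i=3,j=4: s = 40+7 = 47
i=3,j=5: s = 47+8 = 55
i=4,j=1: s = 55+5 = 60
i=4,j=2: s = 60+6 = 66
i=4,j=3: s = 66+7 = 73
i=4,j=4: s = 73+8 = 81
i=4,j=5: s = 81+9 = 90
i=5,j=1: s = 90+6 = 96
i=5,j=2: s = 96+7 = 103
i=5,j=3: s = 103+8 = 111
i=5,j=4: s = 111+9 = 120
i=5,j=5: s = 120+10 = 130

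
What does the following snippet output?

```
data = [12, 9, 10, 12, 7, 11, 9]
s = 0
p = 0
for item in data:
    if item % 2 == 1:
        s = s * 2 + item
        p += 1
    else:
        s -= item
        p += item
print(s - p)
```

-275

item=12: not odd, s = 0-12 = -12; p=12
item=9: odd, s = (-12)*2+9 = -15; p=13
item=10: not odd, s = (-15)-10 = -25; p=23
item=12: not odd, s = (-25)-12 = -37; p=35
item=7: odd, s = (-37)*2+7 = -67; p=36
item=11: odd, s = (-67)*2+11 = -123; p=37
item=9: odd, s = (-123)*2+9 = -237; p=38
s-p = (-237)-38 = -275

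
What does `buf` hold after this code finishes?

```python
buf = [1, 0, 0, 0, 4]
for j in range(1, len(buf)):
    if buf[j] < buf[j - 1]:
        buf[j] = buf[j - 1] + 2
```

[1, 3, 5, 7, 9]

j=1: 0<1, buf[1] = 1+2 = 3 → [1, 3, 0, 0, 4]
j=2: 0<3, buf[2] = 3+2 = 5 → [1, 3, 5, 0, 4]
j=3: 0<5, buf[3] = 5+2 = 7 → [1, 3, 5, 7, 4]
j=4: 4<7, buf[4] = 7+2 = 9 → [1, 3, 5, 7, 9]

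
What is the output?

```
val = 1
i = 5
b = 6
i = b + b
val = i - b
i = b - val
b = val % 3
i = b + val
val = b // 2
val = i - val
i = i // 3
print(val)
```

i = 6+6 = 12
val = 12-6 = 6
i = 6-6 = 0
b = 6%3 = 0
i = 0+6 = 6
val = 0//2 = 0
val = 6-0 = 6
i = 6//3 = 2

6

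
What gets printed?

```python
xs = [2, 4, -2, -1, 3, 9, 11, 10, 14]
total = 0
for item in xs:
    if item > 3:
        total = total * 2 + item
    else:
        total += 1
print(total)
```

294

item=2: not >3, total = 0+1 = 1
item=4: >3, total = 1*2+4 = 6
item=-2: not >3, total = 6+1 = 7
item=-1: not >3, total = 7+1 = 8
item=3: not >3, total = 8+1 = 9
item=9: >3, total = 9*2+9 = 27
item=11: >3, total = 27*2+11 = 65
item=10: >3, total = 65*2+10 = 140
item=14: >3, total = 140*2+14 = 294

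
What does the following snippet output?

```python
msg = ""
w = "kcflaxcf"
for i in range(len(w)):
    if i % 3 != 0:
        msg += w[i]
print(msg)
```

cfaxf

i=0: skip
i=1: add 'c' → 'c'
i=2: add 'f' → 'cf'
i=3: skip
i=4: add 'a' → 'cfa'
i=5: add 'x' → 'cfax'
i=6: skip
i=7: add 'f' → 'cfaxf'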